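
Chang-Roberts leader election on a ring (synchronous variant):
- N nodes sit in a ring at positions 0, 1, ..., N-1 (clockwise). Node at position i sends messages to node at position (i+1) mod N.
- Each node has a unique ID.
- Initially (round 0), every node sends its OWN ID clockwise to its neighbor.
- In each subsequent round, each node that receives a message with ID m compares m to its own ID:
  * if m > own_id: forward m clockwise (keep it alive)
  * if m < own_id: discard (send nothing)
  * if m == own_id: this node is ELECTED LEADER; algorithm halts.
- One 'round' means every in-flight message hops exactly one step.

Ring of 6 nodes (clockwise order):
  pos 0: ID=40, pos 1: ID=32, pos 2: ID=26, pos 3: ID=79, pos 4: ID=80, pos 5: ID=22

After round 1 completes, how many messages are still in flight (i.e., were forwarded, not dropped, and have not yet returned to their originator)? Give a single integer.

Round 1: pos1(id32) recv 40: fwd; pos2(id26) recv 32: fwd; pos3(id79) recv 26: drop; pos4(id80) recv 79: drop; pos5(id22) recv 80: fwd; pos0(id40) recv 22: drop
After round 1: 3 messages still in flight

Answer: 3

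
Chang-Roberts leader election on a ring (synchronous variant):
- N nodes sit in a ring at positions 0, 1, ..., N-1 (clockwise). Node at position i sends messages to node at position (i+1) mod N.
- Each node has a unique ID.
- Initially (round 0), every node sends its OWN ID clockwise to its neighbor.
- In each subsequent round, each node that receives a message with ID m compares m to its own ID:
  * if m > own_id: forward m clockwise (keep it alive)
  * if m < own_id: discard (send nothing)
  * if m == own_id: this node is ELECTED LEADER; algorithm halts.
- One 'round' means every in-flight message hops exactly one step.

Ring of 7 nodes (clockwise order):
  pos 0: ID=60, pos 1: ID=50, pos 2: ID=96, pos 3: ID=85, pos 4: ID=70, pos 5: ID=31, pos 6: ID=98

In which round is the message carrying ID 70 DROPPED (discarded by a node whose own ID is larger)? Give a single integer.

Round 1: pos1(id50) recv 60: fwd; pos2(id96) recv 50: drop; pos3(id85) recv 96: fwd; pos4(id70) recv 85: fwd; pos5(id31) recv 70: fwd; pos6(id98) recv 31: drop; pos0(id60) recv 98: fwd
Round 2: pos2(id96) recv 60: drop; pos4(id70) recv 96: fwd; pos5(id31) recv 85: fwd; pos6(id98) recv 70: drop; pos1(id50) recv 98: fwd
Round 3: pos5(id31) recv 96: fwd; pos6(id98) recv 85: drop; pos2(id96) recv 98: fwd
Round 4: pos6(id98) recv 96: drop; pos3(id85) recv 98: fwd
Round 5: pos4(id70) recv 98: fwd
Round 6: pos5(id31) recv 98: fwd
Round 7: pos6(id98) recv 98: ELECTED
Message ID 70 originates at pos 4; dropped at pos 6 in round 2

Answer: 2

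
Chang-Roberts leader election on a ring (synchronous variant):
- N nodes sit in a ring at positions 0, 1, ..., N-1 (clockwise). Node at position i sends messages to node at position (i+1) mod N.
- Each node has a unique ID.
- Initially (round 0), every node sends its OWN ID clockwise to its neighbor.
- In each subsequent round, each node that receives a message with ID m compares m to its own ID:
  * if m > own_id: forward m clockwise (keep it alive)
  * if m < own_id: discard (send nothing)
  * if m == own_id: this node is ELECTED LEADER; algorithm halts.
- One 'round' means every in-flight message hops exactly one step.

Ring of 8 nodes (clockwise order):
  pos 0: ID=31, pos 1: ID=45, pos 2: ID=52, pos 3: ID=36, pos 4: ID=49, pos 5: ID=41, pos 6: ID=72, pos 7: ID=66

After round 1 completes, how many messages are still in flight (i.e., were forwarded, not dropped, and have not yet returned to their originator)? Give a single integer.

Answer: 4

Derivation:
Round 1: pos1(id45) recv 31: drop; pos2(id52) recv 45: drop; pos3(id36) recv 52: fwd; pos4(id49) recv 36: drop; pos5(id41) recv 49: fwd; pos6(id72) recv 41: drop; pos7(id66) recv 72: fwd; pos0(id31) recv 66: fwd
After round 1: 4 messages still in flight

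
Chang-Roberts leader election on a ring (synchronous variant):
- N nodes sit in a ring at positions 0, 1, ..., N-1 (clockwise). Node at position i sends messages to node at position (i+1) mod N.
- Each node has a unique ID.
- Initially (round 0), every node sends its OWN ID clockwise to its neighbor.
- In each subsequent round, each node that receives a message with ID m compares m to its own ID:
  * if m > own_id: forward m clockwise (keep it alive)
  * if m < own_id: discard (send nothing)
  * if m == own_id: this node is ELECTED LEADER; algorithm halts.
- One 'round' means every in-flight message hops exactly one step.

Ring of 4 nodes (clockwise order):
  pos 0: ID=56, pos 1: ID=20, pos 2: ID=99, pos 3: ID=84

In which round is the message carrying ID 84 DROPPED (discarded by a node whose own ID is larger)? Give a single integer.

Round 1: pos1(id20) recv 56: fwd; pos2(id99) recv 20: drop; pos3(id84) recv 99: fwd; pos0(id56) recv 84: fwd
Round 2: pos2(id99) recv 56: drop; pos0(id56) recv 99: fwd; pos1(id20) recv 84: fwd
Round 3: pos1(id20) recv 99: fwd; pos2(id99) recv 84: drop
Round 4: pos2(id99) recv 99: ELECTED
Message ID 84 originates at pos 3; dropped at pos 2 in round 3

Answer: 3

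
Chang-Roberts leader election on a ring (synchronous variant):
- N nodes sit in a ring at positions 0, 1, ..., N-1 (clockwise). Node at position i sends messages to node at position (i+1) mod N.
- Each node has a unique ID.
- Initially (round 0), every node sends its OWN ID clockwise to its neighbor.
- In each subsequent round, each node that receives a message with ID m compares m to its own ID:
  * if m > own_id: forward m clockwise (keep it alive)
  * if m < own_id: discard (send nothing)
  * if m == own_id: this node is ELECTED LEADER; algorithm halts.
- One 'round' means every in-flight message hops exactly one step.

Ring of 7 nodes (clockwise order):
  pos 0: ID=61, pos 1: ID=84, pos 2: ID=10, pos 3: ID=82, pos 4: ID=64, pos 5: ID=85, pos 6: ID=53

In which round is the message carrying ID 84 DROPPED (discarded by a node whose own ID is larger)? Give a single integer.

Round 1: pos1(id84) recv 61: drop; pos2(id10) recv 84: fwd; pos3(id82) recv 10: drop; pos4(id64) recv 82: fwd; pos5(id85) recv 64: drop; pos6(id53) recv 85: fwd; pos0(id61) recv 53: drop
Round 2: pos3(id82) recv 84: fwd; pos5(id85) recv 82: drop; pos0(id61) recv 85: fwd
Round 3: pos4(id64) recv 84: fwd; pos1(id84) recv 85: fwd
Round 4: pos5(id85) recv 84: drop; pos2(id10) recv 85: fwd
Round 5: pos3(id82) recv 85: fwd
Round 6: pos4(id64) recv 85: fwd
Round 7: pos5(id85) recv 85: ELECTED
Message ID 84 originates at pos 1; dropped at pos 5 in round 4

Answer: 4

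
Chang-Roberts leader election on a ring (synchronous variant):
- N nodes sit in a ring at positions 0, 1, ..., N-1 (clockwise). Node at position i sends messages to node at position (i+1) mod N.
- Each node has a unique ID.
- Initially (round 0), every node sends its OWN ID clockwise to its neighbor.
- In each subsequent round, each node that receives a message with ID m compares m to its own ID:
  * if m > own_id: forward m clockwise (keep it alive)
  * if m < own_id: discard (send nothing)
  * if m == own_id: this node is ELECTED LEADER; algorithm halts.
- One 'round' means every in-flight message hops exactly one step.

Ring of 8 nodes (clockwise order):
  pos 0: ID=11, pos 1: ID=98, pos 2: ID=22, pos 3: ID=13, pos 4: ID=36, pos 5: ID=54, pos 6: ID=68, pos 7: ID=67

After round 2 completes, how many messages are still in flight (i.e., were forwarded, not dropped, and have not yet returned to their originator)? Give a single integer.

Answer: 2

Derivation:
Round 1: pos1(id98) recv 11: drop; pos2(id22) recv 98: fwd; pos3(id13) recv 22: fwd; pos4(id36) recv 13: drop; pos5(id54) recv 36: drop; pos6(id68) recv 54: drop; pos7(id67) recv 68: fwd; pos0(id11) recv 67: fwd
Round 2: pos3(id13) recv 98: fwd; pos4(id36) recv 22: drop; pos0(id11) recv 68: fwd; pos1(id98) recv 67: drop
After round 2: 2 messages still in flight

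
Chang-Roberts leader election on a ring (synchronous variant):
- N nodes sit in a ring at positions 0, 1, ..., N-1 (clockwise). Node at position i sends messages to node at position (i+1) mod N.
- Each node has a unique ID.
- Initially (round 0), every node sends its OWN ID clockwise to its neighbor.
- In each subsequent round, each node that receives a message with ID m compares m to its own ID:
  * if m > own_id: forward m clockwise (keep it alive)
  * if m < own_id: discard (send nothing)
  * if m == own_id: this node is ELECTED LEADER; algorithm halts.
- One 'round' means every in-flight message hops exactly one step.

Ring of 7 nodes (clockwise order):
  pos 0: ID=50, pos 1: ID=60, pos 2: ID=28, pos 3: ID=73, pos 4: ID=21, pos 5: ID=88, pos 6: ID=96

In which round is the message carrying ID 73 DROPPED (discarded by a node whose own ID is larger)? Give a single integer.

Answer: 2

Derivation:
Round 1: pos1(id60) recv 50: drop; pos2(id28) recv 60: fwd; pos3(id73) recv 28: drop; pos4(id21) recv 73: fwd; pos5(id88) recv 21: drop; pos6(id96) recv 88: drop; pos0(id50) recv 96: fwd
Round 2: pos3(id73) recv 60: drop; pos5(id88) recv 73: drop; pos1(id60) recv 96: fwd
Round 3: pos2(id28) recv 96: fwd
Round 4: pos3(id73) recv 96: fwd
Round 5: pos4(id21) recv 96: fwd
Round 6: pos5(id88) recv 96: fwd
Round 7: pos6(id96) recv 96: ELECTED
Message ID 73 originates at pos 3; dropped at pos 5 in round 2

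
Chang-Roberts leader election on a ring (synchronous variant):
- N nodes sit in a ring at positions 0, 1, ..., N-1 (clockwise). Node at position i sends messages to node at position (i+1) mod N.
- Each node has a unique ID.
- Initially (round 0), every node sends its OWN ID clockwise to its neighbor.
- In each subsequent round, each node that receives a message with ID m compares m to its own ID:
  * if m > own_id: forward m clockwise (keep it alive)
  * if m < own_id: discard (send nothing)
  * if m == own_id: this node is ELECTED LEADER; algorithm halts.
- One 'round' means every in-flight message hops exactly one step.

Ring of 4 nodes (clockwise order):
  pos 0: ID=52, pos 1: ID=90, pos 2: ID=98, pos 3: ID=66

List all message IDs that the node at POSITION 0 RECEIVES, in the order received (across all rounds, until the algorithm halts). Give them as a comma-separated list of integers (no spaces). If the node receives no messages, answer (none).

Answer: 66,98

Derivation:
Round 1: pos1(id90) recv 52: drop; pos2(id98) recv 90: drop; pos3(id66) recv 98: fwd; pos0(id52) recv 66: fwd
Round 2: pos0(id52) recv 98: fwd; pos1(id90) recv 66: drop
Round 3: pos1(id90) recv 98: fwd
Round 4: pos2(id98) recv 98: ELECTED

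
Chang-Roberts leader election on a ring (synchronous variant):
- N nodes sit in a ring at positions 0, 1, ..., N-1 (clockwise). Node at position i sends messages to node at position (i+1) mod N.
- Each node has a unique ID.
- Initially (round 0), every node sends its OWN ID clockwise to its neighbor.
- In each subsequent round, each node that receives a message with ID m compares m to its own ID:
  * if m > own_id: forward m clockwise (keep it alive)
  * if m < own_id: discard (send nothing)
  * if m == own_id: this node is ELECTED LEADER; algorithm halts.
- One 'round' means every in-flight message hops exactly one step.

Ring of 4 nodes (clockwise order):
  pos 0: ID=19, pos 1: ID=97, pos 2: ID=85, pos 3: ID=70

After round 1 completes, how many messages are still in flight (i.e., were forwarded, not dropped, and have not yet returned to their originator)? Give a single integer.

Answer: 3

Derivation:
Round 1: pos1(id97) recv 19: drop; pos2(id85) recv 97: fwd; pos3(id70) recv 85: fwd; pos0(id19) recv 70: fwd
After round 1: 3 messages still in flight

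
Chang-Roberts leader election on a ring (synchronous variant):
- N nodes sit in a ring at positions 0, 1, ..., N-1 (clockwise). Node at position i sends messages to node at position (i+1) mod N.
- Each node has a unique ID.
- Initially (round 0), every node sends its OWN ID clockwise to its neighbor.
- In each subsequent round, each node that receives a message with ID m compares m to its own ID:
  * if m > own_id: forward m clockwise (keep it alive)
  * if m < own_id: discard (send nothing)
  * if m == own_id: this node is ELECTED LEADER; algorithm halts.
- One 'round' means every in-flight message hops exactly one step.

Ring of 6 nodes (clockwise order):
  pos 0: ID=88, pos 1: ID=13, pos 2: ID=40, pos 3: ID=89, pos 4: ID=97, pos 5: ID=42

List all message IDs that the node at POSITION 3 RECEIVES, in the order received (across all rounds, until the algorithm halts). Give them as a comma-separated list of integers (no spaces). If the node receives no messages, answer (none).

Round 1: pos1(id13) recv 88: fwd; pos2(id40) recv 13: drop; pos3(id89) recv 40: drop; pos4(id97) recv 89: drop; pos5(id42) recv 97: fwd; pos0(id88) recv 42: drop
Round 2: pos2(id40) recv 88: fwd; pos0(id88) recv 97: fwd
Round 3: pos3(id89) recv 88: drop; pos1(id13) recv 97: fwd
Round 4: pos2(id40) recv 97: fwd
Round 5: pos3(id89) recv 97: fwd
Round 6: pos4(id97) recv 97: ELECTED

Answer: 40,88,97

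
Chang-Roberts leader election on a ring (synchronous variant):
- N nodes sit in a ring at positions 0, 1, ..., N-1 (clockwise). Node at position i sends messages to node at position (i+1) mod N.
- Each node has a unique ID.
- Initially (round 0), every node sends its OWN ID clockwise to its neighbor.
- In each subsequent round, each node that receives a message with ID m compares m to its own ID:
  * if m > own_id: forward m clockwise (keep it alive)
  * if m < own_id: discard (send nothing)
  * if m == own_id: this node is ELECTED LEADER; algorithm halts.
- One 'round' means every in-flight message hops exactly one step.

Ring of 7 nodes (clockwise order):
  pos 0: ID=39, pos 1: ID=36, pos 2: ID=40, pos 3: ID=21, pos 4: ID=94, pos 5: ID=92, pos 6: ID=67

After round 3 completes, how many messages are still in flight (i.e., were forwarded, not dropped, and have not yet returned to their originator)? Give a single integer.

Round 1: pos1(id36) recv 39: fwd; pos2(id40) recv 36: drop; pos3(id21) recv 40: fwd; pos4(id94) recv 21: drop; pos5(id92) recv 94: fwd; pos6(id67) recv 92: fwd; pos0(id39) recv 67: fwd
Round 2: pos2(id40) recv 39: drop; pos4(id94) recv 40: drop; pos6(id67) recv 94: fwd; pos0(id39) recv 92: fwd; pos1(id36) recv 67: fwd
Round 3: pos0(id39) recv 94: fwd; pos1(id36) recv 92: fwd; pos2(id40) recv 67: fwd
After round 3: 3 messages still in flight

Answer: 3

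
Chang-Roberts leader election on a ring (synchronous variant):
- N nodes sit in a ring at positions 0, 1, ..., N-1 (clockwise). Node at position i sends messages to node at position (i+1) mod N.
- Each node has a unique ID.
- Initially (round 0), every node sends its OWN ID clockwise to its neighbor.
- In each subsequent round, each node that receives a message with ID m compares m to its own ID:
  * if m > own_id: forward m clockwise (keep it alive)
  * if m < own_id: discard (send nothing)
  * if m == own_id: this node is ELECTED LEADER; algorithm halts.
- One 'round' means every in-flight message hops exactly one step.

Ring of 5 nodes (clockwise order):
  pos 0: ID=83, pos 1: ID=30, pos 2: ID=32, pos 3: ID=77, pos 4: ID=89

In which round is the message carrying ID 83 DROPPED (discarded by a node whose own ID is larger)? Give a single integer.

Answer: 4

Derivation:
Round 1: pos1(id30) recv 83: fwd; pos2(id32) recv 30: drop; pos3(id77) recv 32: drop; pos4(id89) recv 77: drop; pos0(id83) recv 89: fwd
Round 2: pos2(id32) recv 83: fwd; pos1(id30) recv 89: fwd
Round 3: pos3(id77) recv 83: fwd; pos2(id32) recv 89: fwd
Round 4: pos4(id89) recv 83: drop; pos3(id77) recv 89: fwd
Round 5: pos4(id89) recv 89: ELECTED
Message ID 83 originates at pos 0; dropped at pos 4 in round 4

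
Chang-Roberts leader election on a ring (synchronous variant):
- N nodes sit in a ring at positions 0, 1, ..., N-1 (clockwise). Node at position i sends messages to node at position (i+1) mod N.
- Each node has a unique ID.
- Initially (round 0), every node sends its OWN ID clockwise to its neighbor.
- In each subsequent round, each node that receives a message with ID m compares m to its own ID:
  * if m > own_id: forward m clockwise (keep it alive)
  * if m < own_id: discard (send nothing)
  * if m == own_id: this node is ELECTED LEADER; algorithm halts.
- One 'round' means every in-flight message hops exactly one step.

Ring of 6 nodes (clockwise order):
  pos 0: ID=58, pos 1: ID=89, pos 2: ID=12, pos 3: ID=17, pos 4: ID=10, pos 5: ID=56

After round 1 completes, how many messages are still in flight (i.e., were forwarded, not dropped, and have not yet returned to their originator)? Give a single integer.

Answer: 2

Derivation:
Round 1: pos1(id89) recv 58: drop; pos2(id12) recv 89: fwd; pos3(id17) recv 12: drop; pos4(id10) recv 17: fwd; pos5(id56) recv 10: drop; pos0(id58) recv 56: drop
After round 1: 2 messages still in flight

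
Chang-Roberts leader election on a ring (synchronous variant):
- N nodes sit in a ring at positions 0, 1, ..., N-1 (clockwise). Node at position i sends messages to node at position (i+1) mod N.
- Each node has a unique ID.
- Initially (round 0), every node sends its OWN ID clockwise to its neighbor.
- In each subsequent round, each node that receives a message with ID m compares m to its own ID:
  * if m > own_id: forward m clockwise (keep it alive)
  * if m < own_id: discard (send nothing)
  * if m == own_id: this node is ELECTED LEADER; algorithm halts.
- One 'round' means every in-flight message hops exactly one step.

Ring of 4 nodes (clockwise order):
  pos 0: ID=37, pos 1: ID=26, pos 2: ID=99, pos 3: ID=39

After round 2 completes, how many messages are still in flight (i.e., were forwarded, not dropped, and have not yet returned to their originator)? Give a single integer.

Round 1: pos1(id26) recv 37: fwd; pos2(id99) recv 26: drop; pos3(id39) recv 99: fwd; pos0(id37) recv 39: fwd
Round 2: pos2(id99) recv 37: drop; pos0(id37) recv 99: fwd; pos1(id26) recv 39: fwd
After round 2: 2 messages still in flight

Answer: 2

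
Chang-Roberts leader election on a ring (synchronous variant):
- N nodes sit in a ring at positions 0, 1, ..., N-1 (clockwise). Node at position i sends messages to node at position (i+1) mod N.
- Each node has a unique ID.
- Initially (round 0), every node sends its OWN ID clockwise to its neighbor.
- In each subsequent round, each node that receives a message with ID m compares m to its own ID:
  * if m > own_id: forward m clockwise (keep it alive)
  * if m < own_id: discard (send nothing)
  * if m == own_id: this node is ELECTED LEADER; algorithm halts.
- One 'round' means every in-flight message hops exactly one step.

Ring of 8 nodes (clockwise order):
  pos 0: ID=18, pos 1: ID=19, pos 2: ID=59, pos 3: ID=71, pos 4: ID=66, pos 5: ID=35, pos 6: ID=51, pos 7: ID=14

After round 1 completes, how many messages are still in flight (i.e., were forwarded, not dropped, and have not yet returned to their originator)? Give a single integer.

Answer: 3

Derivation:
Round 1: pos1(id19) recv 18: drop; pos2(id59) recv 19: drop; pos3(id71) recv 59: drop; pos4(id66) recv 71: fwd; pos5(id35) recv 66: fwd; pos6(id51) recv 35: drop; pos7(id14) recv 51: fwd; pos0(id18) recv 14: drop
After round 1: 3 messages still in flight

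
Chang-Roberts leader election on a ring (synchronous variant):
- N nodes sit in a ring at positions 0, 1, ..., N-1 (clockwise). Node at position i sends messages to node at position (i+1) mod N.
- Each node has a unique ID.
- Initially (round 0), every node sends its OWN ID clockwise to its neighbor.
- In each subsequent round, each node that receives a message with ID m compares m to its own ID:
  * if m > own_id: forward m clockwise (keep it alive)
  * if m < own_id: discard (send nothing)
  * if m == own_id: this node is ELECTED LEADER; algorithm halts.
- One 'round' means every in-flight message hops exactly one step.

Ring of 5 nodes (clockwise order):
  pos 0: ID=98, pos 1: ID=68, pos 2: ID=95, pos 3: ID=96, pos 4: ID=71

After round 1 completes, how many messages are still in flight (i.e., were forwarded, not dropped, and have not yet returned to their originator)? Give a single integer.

Round 1: pos1(id68) recv 98: fwd; pos2(id95) recv 68: drop; pos3(id96) recv 95: drop; pos4(id71) recv 96: fwd; pos0(id98) recv 71: drop
After round 1: 2 messages still in flight

Answer: 2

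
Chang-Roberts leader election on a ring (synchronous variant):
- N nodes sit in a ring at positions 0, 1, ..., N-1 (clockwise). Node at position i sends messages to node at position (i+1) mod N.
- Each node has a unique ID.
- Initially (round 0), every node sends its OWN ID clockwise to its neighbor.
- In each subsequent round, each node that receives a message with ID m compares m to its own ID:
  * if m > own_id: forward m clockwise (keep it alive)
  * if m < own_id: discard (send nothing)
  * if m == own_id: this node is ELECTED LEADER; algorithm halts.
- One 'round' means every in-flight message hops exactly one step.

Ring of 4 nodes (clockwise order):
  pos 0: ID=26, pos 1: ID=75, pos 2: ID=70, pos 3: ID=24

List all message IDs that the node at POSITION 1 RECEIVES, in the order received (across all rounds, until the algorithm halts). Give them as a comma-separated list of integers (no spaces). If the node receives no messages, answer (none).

Answer: 26,70,75

Derivation:
Round 1: pos1(id75) recv 26: drop; pos2(id70) recv 75: fwd; pos3(id24) recv 70: fwd; pos0(id26) recv 24: drop
Round 2: pos3(id24) recv 75: fwd; pos0(id26) recv 70: fwd
Round 3: pos0(id26) recv 75: fwd; pos1(id75) recv 70: drop
Round 4: pos1(id75) recv 75: ELECTED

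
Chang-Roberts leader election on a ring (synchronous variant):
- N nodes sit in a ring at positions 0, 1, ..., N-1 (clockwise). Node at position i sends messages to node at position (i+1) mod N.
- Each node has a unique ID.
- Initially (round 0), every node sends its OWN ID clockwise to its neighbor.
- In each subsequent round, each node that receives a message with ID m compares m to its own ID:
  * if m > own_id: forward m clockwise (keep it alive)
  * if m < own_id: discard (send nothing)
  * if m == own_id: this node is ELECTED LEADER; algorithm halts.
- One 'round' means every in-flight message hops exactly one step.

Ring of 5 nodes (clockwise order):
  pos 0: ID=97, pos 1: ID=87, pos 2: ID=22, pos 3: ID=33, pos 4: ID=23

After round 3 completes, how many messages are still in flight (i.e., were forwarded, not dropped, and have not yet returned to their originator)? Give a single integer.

Answer: 2

Derivation:
Round 1: pos1(id87) recv 97: fwd; pos2(id22) recv 87: fwd; pos3(id33) recv 22: drop; pos4(id23) recv 33: fwd; pos0(id97) recv 23: drop
Round 2: pos2(id22) recv 97: fwd; pos3(id33) recv 87: fwd; pos0(id97) recv 33: drop
Round 3: pos3(id33) recv 97: fwd; pos4(id23) recv 87: fwd
After round 3: 2 messages still in flight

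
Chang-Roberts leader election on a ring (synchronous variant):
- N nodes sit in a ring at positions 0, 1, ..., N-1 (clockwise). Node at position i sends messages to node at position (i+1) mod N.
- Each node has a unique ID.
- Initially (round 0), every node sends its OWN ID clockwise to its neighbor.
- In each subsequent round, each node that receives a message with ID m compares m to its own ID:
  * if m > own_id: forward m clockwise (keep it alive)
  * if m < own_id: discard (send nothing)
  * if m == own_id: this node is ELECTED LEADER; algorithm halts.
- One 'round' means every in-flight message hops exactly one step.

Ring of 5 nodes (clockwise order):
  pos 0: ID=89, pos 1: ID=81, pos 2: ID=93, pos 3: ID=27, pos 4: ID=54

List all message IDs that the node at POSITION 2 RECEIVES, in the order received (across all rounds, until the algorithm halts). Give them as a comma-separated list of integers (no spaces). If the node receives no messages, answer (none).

Answer: 81,89,93

Derivation:
Round 1: pos1(id81) recv 89: fwd; pos2(id93) recv 81: drop; pos3(id27) recv 93: fwd; pos4(id54) recv 27: drop; pos0(id89) recv 54: drop
Round 2: pos2(id93) recv 89: drop; pos4(id54) recv 93: fwd
Round 3: pos0(id89) recv 93: fwd
Round 4: pos1(id81) recv 93: fwd
Round 5: pos2(id93) recv 93: ELECTED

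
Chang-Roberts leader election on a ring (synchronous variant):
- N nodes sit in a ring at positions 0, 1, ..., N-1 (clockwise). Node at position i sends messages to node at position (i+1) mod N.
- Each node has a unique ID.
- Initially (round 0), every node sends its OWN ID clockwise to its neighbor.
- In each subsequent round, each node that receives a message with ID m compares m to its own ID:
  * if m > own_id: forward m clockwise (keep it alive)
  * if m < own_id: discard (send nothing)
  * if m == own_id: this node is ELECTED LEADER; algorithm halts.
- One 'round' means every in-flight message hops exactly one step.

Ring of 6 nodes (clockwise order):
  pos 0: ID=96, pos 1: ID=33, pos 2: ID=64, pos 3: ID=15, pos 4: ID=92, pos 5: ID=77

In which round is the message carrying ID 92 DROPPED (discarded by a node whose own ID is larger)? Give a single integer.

Answer: 2

Derivation:
Round 1: pos1(id33) recv 96: fwd; pos2(id64) recv 33: drop; pos3(id15) recv 64: fwd; pos4(id92) recv 15: drop; pos5(id77) recv 92: fwd; pos0(id96) recv 77: drop
Round 2: pos2(id64) recv 96: fwd; pos4(id92) recv 64: drop; pos0(id96) recv 92: drop
Round 3: pos3(id15) recv 96: fwd
Round 4: pos4(id92) recv 96: fwd
Round 5: pos5(id77) recv 96: fwd
Round 6: pos0(id96) recv 96: ELECTED
Message ID 92 originates at pos 4; dropped at pos 0 in round 2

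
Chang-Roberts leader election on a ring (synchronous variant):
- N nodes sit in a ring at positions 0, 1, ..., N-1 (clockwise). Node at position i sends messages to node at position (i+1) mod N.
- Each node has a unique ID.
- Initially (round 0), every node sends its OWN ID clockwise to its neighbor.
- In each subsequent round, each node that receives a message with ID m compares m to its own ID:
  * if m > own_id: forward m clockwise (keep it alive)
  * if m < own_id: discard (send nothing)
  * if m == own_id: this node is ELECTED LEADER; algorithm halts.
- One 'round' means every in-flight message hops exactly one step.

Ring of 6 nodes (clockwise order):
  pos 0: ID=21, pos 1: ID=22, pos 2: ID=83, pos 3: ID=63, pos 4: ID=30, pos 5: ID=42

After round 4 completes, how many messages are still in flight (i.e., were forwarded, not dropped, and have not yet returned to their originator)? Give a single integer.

Round 1: pos1(id22) recv 21: drop; pos2(id83) recv 22: drop; pos3(id63) recv 83: fwd; pos4(id30) recv 63: fwd; pos5(id42) recv 30: drop; pos0(id21) recv 42: fwd
Round 2: pos4(id30) recv 83: fwd; pos5(id42) recv 63: fwd; pos1(id22) recv 42: fwd
Round 3: pos5(id42) recv 83: fwd; pos0(id21) recv 63: fwd; pos2(id83) recv 42: drop
Round 4: pos0(id21) recv 83: fwd; pos1(id22) recv 63: fwd
After round 4: 2 messages still in flight

Answer: 2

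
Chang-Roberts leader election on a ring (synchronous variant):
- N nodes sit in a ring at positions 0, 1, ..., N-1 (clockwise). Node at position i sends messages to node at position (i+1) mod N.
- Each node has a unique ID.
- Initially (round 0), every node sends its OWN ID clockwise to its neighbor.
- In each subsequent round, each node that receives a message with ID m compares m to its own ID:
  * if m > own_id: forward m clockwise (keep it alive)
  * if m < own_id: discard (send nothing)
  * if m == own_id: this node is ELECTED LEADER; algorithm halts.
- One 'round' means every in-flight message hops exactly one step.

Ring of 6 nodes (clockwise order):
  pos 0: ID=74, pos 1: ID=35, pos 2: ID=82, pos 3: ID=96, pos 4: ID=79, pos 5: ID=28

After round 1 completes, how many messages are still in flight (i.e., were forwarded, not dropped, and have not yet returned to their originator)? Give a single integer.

Answer: 3

Derivation:
Round 1: pos1(id35) recv 74: fwd; pos2(id82) recv 35: drop; pos3(id96) recv 82: drop; pos4(id79) recv 96: fwd; pos5(id28) recv 79: fwd; pos0(id74) recv 28: drop
After round 1: 3 messages still in flight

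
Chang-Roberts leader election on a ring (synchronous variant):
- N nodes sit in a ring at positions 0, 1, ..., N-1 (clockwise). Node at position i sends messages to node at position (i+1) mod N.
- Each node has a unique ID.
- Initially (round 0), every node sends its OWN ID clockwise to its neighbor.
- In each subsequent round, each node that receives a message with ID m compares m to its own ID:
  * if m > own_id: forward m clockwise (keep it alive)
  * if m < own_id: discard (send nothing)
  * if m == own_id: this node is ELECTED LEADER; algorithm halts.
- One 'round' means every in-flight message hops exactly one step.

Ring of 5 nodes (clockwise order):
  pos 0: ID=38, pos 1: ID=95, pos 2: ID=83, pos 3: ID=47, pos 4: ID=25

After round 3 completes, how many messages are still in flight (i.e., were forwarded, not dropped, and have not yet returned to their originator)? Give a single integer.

Answer: 2

Derivation:
Round 1: pos1(id95) recv 38: drop; pos2(id83) recv 95: fwd; pos3(id47) recv 83: fwd; pos4(id25) recv 47: fwd; pos0(id38) recv 25: drop
Round 2: pos3(id47) recv 95: fwd; pos4(id25) recv 83: fwd; pos0(id38) recv 47: fwd
Round 3: pos4(id25) recv 95: fwd; pos0(id38) recv 83: fwd; pos1(id95) recv 47: drop
After round 3: 2 messages still in flight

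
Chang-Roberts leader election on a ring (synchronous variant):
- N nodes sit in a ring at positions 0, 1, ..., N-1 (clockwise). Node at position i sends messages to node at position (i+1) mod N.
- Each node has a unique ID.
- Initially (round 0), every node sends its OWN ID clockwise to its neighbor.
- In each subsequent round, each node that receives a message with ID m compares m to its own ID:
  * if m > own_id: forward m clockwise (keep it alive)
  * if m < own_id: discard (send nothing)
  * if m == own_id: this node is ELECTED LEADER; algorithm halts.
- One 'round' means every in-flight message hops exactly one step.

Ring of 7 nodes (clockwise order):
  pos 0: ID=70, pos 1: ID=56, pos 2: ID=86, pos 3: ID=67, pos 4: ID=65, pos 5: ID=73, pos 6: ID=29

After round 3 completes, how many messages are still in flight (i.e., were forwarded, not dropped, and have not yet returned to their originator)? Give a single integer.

Answer: 2

Derivation:
Round 1: pos1(id56) recv 70: fwd; pos2(id86) recv 56: drop; pos3(id67) recv 86: fwd; pos4(id65) recv 67: fwd; pos5(id73) recv 65: drop; pos6(id29) recv 73: fwd; pos0(id70) recv 29: drop
Round 2: pos2(id86) recv 70: drop; pos4(id65) recv 86: fwd; pos5(id73) recv 67: drop; pos0(id70) recv 73: fwd
Round 3: pos5(id73) recv 86: fwd; pos1(id56) recv 73: fwd
After round 3: 2 messages still in flight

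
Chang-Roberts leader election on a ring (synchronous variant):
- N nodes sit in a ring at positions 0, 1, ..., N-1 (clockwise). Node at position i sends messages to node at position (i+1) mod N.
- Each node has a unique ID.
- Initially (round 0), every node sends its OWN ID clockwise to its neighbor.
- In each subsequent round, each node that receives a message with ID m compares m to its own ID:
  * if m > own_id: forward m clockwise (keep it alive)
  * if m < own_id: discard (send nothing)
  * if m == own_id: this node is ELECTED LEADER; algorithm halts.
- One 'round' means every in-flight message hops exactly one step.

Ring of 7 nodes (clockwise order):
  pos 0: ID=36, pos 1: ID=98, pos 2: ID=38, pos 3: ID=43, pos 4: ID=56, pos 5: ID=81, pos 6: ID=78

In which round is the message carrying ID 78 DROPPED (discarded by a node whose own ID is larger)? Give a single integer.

Round 1: pos1(id98) recv 36: drop; pos2(id38) recv 98: fwd; pos3(id43) recv 38: drop; pos4(id56) recv 43: drop; pos5(id81) recv 56: drop; pos6(id78) recv 81: fwd; pos0(id36) recv 78: fwd
Round 2: pos3(id43) recv 98: fwd; pos0(id36) recv 81: fwd; pos1(id98) recv 78: drop
Round 3: pos4(id56) recv 98: fwd; pos1(id98) recv 81: drop
Round 4: pos5(id81) recv 98: fwd
Round 5: pos6(id78) recv 98: fwd
Round 6: pos0(id36) recv 98: fwd
Round 7: pos1(id98) recv 98: ELECTED
Message ID 78 originates at pos 6; dropped at pos 1 in round 2

Answer: 2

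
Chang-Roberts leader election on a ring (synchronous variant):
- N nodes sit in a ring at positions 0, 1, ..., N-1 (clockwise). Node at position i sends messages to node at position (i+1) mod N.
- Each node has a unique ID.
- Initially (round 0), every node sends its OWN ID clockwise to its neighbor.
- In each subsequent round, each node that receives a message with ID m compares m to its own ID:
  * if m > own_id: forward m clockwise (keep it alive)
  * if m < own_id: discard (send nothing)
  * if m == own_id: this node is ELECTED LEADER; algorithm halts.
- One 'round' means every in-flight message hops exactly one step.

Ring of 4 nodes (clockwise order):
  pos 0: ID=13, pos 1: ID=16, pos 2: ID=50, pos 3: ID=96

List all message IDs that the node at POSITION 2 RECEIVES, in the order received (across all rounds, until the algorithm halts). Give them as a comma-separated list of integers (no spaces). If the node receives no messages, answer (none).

Answer: 16,96

Derivation:
Round 1: pos1(id16) recv 13: drop; pos2(id50) recv 16: drop; pos3(id96) recv 50: drop; pos0(id13) recv 96: fwd
Round 2: pos1(id16) recv 96: fwd
Round 3: pos2(id50) recv 96: fwd
Round 4: pos3(id96) recv 96: ELECTED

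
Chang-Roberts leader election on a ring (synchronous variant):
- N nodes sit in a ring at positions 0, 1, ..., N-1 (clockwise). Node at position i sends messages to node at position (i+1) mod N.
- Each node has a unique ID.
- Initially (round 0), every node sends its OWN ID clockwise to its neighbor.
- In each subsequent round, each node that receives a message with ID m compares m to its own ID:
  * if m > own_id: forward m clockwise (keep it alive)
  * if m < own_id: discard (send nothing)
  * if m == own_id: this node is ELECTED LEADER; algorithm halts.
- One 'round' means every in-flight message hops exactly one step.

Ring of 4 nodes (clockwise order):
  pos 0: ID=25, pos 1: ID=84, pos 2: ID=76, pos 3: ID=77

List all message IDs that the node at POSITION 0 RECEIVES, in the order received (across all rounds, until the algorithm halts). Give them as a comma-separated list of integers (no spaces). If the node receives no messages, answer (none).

Round 1: pos1(id84) recv 25: drop; pos2(id76) recv 84: fwd; pos3(id77) recv 76: drop; pos0(id25) recv 77: fwd
Round 2: pos3(id77) recv 84: fwd; pos1(id84) recv 77: drop
Round 3: pos0(id25) recv 84: fwd
Round 4: pos1(id84) recv 84: ELECTED

Answer: 77,84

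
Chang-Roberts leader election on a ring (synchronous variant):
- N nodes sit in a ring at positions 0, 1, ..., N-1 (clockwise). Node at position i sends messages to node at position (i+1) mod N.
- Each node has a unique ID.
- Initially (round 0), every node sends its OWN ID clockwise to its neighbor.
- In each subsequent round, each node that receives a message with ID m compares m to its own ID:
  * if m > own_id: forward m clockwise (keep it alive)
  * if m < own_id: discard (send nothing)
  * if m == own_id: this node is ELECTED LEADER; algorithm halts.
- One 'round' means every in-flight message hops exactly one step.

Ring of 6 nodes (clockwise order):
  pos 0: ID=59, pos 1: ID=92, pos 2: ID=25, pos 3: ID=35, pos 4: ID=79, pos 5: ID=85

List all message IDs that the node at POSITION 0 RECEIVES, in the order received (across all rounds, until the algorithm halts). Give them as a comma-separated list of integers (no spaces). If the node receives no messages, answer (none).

Round 1: pos1(id92) recv 59: drop; pos2(id25) recv 92: fwd; pos3(id35) recv 25: drop; pos4(id79) recv 35: drop; pos5(id85) recv 79: drop; pos0(id59) recv 85: fwd
Round 2: pos3(id35) recv 92: fwd; pos1(id92) recv 85: drop
Round 3: pos4(id79) recv 92: fwd
Round 4: pos5(id85) recv 92: fwd
Round 5: pos0(id59) recv 92: fwd
Round 6: pos1(id92) recv 92: ELECTED

Answer: 85,92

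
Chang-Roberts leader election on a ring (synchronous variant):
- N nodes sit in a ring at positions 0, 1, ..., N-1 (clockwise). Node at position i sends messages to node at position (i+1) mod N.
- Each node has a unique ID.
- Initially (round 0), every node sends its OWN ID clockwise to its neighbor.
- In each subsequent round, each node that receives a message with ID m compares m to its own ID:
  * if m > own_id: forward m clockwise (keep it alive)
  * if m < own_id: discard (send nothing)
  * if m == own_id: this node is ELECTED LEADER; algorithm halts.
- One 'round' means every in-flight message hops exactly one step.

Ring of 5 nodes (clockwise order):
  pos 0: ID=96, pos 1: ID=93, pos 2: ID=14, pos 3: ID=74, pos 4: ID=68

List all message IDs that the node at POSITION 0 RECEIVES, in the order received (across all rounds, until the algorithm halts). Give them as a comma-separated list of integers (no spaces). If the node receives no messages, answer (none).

Round 1: pos1(id93) recv 96: fwd; pos2(id14) recv 93: fwd; pos3(id74) recv 14: drop; pos4(id68) recv 74: fwd; pos0(id96) recv 68: drop
Round 2: pos2(id14) recv 96: fwd; pos3(id74) recv 93: fwd; pos0(id96) recv 74: drop
Round 3: pos3(id74) recv 96: fwd; pos4(id68) recv 93: fwd
Round 4: pos4(id68) recv 96: fwd; pos0(id96) recv 93: drop
Round 5: pos0(id96) recv 96: ELECTED

Answer: 68,74,93,96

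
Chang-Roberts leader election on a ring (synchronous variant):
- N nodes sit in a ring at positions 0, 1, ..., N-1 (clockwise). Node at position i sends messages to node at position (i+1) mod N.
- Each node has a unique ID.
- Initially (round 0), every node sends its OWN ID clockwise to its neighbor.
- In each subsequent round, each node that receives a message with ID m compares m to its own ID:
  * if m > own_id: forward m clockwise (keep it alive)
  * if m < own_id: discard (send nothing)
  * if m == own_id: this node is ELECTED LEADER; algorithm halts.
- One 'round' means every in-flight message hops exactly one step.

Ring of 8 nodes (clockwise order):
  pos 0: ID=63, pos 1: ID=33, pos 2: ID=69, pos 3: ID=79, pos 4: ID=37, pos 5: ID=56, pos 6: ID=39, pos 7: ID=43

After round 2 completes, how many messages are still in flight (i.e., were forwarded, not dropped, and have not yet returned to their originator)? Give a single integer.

Answer: 2

Derivation:
Round 1: pos1(id33) recv 63: fwd; pos2(id69) recv 33: drop; pos3(id79) recv 69: drop; pos4(id37) recv 79: fwd; pos5(id56) recv 37: drop; pos6(id39) recv 56: fwd; pos7(id43) recv 39: drop; pos0(id63) recv 43: drop
Round 2: pos2(id69) recv 63: drop; pos5(id56) recv 79: fwd; pos7(id43) recv 56: fwd
After round 2: 2 messages still in flight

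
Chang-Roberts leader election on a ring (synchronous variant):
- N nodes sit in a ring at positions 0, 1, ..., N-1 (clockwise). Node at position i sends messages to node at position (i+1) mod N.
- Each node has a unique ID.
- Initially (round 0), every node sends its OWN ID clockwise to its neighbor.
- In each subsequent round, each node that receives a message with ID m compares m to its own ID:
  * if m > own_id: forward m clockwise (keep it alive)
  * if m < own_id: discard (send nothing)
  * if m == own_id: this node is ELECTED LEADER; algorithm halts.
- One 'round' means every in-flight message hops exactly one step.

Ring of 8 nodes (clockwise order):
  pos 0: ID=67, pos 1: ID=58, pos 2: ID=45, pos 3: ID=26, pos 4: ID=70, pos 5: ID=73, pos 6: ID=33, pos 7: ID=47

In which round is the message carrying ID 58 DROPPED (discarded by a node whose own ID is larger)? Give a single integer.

Answer: 3

Derivation:
Round 1: pos1(id58) recv 67: fwd; pos2(id45) recv 58: fwd; pos3(id26) recv 45: fwd; pos4(id70) recv 26: drop; pos5(id73) recv 70: drop; pos6(id33) recv 73: fwd; pos7(id47) recv 33: drop; pos0(id67) recv 47: drop
Round 2: pos2(id45) recv 67: fwd; pos3(id26) recv 58: fwd; pos4(id70) recv 45: drop; pos7(id47) recv 73: fwd
Round 3: pos3(id26) recv 67: fwd; pos4(id70) recv 58: drop; pos0(id67) recv 73: fwd
Round 4: pos4(id70) recv 67: drop; pos1(id58) recv 73: fwd
Round 5: pos2(id45) recv 73: fwd
Round 6: pos3(id26) recv 73: fwd
Round 7: pos4(id70) recv 73: fwd
Round 8: pos5(id73) recv 73: ELECTED
Message ID 58 originates at pos 1; dropped at pos 4 in round 3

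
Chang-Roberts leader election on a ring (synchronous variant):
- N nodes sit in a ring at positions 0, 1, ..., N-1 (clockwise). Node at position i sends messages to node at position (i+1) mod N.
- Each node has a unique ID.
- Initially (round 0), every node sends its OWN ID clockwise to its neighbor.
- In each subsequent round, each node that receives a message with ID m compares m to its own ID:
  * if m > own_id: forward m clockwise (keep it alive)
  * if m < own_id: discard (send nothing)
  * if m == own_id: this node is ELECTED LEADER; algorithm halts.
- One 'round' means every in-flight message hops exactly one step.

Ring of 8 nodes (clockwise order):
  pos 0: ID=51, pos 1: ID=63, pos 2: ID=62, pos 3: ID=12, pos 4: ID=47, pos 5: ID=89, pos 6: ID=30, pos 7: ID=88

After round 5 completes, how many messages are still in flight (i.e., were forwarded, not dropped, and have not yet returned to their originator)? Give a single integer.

Round 1: pos1(id63) recv 51: drop; pos2(id62) recv 63: fwd; pos3(id12) recv 62: fwd; pos4(id47) recv 12: drop; pos5(id89) recv 47: drop; pos6(id30) recv 89: fwd; pos7(id88) recv 30: drop; pos0(id51) recv 88: fwd
Round 2: pos3(id12) recv 63: fwd; pos4(id47) recv 62: fwd; pos7(id88) recv 89: fwd; pos1(id63) recv 88: fwd
Round 3: pos4(id47) recv 63: fwd; pos5(id89) recv 62: drop; pos0(id51) recv 89: fwd; pos2(id62) recv 88: fwd
Round 4: pos5(id89) recv 63: drop; pos1(id63) recv 89: fwd; pos3(id12) recv 88: fwd
Round 5: pos2(id62) recv 89: fwd; pos4(id47) recv 88: fwd
After round 5: 2 messages still in flight

Answer: 2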